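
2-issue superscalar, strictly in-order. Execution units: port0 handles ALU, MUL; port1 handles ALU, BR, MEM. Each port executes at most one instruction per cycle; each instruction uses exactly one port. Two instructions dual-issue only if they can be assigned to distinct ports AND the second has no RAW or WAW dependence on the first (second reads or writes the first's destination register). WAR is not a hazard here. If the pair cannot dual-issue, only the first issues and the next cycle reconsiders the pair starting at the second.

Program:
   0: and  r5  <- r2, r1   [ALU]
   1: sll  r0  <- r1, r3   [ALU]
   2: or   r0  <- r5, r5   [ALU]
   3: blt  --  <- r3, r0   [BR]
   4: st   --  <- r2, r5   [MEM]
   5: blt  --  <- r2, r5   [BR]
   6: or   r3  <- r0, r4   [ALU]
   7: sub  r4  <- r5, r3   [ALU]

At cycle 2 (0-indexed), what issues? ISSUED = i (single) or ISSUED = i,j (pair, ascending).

  cy0 -> i0+i1 (and.ALU+sll.ALU) pair
  cy1 -> i2 (or.ALU) RAW r0
  cy2 -> i3 (blt.BR) no-port BR/MEM
  cy3 -> i4 (st.MEM) no-port MEM/BR
  cy4 -> i5+i6 (blt.BR+or.ALU) pair
  cy5 -> i7 (sub.ALU) tail

ISSUED = 3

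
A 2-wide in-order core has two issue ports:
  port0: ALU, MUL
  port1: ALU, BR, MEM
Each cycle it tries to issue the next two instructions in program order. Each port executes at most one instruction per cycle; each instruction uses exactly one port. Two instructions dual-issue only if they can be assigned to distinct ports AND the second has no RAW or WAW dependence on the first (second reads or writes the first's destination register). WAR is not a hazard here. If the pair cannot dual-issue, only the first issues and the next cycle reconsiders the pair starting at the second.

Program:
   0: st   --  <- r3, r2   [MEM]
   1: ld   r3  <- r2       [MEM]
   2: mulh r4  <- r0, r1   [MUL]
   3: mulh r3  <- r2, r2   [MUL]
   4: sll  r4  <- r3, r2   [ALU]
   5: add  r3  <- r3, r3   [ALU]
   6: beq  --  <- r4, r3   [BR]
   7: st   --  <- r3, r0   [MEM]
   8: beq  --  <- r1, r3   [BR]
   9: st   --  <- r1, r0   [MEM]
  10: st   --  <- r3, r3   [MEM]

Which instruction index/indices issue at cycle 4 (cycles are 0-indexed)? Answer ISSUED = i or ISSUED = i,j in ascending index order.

ISSUED = 6

[0] i0  st  -- no-port MEM/MEM
[1] i1+i2  ld mulh  -- dual
[2] i3  mulh  -- RAW r3
[3] i4+i5  sll add  -- dual
[4] i6  beq  -- no-port BR/MEM
[5] i7  st  -- no-port MEM/BR
[6] i8  beq  -- no-port BR/MEM
[7] i9  st  -- no-port MEM/MEM
[8] i10  st  -- tail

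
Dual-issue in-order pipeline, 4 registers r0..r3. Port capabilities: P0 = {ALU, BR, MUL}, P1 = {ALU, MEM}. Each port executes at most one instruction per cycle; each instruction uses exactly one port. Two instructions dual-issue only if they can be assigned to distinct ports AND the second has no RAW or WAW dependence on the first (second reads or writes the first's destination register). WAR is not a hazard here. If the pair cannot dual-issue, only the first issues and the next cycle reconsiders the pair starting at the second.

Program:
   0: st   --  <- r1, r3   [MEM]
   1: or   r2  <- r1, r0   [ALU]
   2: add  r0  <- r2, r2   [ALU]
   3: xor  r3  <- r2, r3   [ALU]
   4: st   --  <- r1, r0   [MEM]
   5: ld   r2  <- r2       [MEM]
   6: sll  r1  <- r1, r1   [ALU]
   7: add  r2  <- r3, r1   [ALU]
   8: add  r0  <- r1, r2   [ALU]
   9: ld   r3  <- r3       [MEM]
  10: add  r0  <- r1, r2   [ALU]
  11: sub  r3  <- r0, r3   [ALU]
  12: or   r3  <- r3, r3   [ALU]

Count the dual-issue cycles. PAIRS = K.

PAIRS = 4

  cy0 -> i0&i1 (st+or) pair
  cy1 -> i2&i3 (add+xor) pair
  cy2 -> i4 (st) no-port MEM/MEM
  cy3 -> i5&i6 (ld+sll) pair
  cy4 -> i7 (add) RAW r2
  cy5 -> i8&i9 (add+ld) pair
  cy6 -> i10 (add) RAW r0
  cy7 -> i11 (sub) RAW+WAW r3
  cy8 -> i12 (or) tail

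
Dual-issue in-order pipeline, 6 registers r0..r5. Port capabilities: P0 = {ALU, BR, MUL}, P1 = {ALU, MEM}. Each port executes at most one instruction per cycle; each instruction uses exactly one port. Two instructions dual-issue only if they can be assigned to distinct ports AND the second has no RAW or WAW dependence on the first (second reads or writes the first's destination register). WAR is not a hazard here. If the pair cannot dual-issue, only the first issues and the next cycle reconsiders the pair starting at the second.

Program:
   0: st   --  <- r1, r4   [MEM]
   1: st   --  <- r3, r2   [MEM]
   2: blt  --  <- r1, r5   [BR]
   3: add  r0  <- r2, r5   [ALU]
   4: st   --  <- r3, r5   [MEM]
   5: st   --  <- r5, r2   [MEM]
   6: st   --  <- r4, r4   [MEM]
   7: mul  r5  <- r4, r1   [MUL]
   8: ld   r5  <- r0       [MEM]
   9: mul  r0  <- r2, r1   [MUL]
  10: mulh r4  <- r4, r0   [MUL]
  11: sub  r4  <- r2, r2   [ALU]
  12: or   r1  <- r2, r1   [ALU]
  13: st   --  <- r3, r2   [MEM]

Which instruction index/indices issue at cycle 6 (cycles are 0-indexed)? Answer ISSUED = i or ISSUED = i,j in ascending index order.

ISSUED = 10

#0 head=0: st.MEM i0 no-port MEM/MEM
#1 head=1: st.MEM/blt.BR i1/i2 dual
#2 head=3: add.ALU/st.MEM i3/i4 dual
#3 head=5: st.MEM i5 no-port MEM/MEM
#4 head=6: st.MEM/mul.MUL i6/i7 dual
#5 head=8: ld.MEM/mul.MUL i8/i9 dual
#6 head=10: mulh.MUL i10 WAW r4
#7 head=11: sub.ALU/or.ALU i11/i12 dual
#8 head=13: st.MEM i13 tail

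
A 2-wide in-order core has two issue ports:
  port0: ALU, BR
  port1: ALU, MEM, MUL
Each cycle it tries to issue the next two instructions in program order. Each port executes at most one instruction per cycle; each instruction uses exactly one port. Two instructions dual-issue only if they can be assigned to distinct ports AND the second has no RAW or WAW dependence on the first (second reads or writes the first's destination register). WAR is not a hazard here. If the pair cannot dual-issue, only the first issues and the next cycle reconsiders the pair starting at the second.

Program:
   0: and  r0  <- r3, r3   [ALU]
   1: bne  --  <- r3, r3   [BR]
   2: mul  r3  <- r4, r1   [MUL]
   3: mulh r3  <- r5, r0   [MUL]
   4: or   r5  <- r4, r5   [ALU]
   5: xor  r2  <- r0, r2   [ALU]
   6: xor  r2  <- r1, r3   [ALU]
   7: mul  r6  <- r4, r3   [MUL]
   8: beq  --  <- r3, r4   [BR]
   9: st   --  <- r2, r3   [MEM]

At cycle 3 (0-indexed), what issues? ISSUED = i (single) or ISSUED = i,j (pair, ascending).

0. and.ALU;bne.BR @i0/i1  | 2-wide
1. mul.MUL @i2  | no-port MUL/MUL
2. mulh.MUL;or.ALU @i3/i4  | 2-wide
3. xor.ALU @i5  | WAW r2
4. xor.ALU;mul.MUL @i6/i7  | 2-wide
5. beq.BR;st.MEM @i8/i9  | 2-wide

ISSUED = 5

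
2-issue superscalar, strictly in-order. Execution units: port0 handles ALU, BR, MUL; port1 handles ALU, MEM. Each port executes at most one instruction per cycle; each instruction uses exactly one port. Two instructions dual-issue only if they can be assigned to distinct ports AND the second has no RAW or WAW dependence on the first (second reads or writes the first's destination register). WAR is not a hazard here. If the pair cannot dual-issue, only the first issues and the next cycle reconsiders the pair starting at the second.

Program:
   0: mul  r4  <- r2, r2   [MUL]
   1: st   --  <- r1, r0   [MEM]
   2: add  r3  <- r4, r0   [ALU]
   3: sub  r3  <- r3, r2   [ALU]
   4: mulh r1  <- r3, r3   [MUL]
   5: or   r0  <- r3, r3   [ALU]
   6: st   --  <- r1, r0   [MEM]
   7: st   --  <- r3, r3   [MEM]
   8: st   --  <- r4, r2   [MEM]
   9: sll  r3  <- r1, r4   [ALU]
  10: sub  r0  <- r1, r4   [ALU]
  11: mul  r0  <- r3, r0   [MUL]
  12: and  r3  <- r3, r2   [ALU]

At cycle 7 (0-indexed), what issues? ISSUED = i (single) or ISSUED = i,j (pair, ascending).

#0 head=0: mul+st i0/i1 dual
#1 head=2: add i2 RAW+WAW r3
#2 head=3: sub i3 RAW r3
#3 head=4: mulh+or i4/i5 dual
#4 head=6: st i6 no-port MEM/MEM
#5 head=7: st i7 no-port MEM/MEM
#6 head=8: st+sll i8/i9 dual
#7 head=10: sub i10 RAW+WAW r0
#8 head=11: mul+and i11/i12 dual

ISSUED = 10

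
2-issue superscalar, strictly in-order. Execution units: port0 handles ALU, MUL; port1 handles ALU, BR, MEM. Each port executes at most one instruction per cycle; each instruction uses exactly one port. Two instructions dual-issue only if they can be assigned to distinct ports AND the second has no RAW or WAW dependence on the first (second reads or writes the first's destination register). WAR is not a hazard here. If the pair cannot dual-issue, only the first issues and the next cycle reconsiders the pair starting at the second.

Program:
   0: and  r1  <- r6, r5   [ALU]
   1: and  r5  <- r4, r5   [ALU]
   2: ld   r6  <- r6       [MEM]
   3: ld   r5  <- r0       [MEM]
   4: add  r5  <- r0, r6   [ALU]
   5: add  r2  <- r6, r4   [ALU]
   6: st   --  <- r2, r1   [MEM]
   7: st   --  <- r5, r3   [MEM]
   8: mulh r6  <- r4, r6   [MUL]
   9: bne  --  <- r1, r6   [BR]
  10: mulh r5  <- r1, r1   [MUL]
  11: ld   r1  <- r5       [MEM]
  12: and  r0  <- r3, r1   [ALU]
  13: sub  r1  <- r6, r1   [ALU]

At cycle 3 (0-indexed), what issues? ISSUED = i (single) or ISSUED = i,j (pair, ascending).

  cy0 -> i0&i1 (and.ALU+and.ALU) 2-wide
  cy1 -> i2 (ld.MEM) no-port MEM/MEM
  cy2 -> i3 (ld.MEM) WAW r5
  cy3 -> i4&i5 (add.ALU+add.ALU) 2-wide
  cy4 -> i6 (st.MEM) no-port MEM/MEM
  cy5 -> i7&i8 (st.MEM+mulh.MUL) 2-wide
  cy6 -> i9&i10 (bne.BR+mulh.MUL) 2-wide
  cy7 -> i11 (ld.MEM) RAW r1
  cy8 -> i12&i13 (and.ALU+sub.ALU) 2-wide

ISSUED = 4,5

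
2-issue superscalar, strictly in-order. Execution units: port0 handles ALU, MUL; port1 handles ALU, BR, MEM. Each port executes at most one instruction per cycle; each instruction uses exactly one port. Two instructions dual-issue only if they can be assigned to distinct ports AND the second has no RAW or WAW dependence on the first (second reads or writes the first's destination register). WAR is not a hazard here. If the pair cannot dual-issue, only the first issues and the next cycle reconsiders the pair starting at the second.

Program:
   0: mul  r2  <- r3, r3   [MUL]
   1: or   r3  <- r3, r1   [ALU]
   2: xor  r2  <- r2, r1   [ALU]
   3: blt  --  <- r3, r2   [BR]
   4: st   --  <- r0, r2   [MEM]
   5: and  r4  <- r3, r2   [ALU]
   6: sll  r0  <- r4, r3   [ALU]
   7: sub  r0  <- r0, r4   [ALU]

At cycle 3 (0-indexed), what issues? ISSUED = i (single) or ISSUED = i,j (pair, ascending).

ISSUED = 4,5

#0 head=0: mul.MUL or.ALU i0,i1 dual
#1 head=2: xor.ALU i2 RAW r2
#2 head=3: blt.BR i3 no-port BR/MEM
#3 head=4: st.MEM and.ALU i4,i5 dual
#4 head=6: sll.ALU i6 RAW+WAW r0
#5 head=7: sub.ALU i7 tail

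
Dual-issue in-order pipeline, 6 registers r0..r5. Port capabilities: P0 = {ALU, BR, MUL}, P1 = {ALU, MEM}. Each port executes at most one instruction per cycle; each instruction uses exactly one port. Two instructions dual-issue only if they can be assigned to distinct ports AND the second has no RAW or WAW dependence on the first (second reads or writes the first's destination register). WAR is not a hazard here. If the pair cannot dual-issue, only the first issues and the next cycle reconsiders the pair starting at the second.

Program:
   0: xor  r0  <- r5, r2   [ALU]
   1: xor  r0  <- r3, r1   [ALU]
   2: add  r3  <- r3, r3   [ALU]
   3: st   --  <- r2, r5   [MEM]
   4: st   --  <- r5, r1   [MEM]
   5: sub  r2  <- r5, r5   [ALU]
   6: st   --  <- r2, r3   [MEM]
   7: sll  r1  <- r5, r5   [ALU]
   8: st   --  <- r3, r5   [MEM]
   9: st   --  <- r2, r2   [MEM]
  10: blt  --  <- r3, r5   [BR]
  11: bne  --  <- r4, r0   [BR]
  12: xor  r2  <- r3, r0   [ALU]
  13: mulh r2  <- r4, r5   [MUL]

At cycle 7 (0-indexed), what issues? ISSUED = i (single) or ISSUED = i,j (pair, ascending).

ISSUED = 11,12

  cy0 -> i0 (xor) WAW r0
  cy1 -> i1/i2 (xor+add) pair
  cy2 -> i3 (st) no-port MEM/MEM
  cy3 -> i4/i5 (st+sub) pair
  cy4 -> i6/i7 (st+sll) pair
  cy5 -> i8 (st) no-port MEM/MEM
  cy6 -> i9/i10 (st+blt) pair
  cy7 -> i11/i12 (bne+xor) pair
  cy8 -> i13 (mulh) tail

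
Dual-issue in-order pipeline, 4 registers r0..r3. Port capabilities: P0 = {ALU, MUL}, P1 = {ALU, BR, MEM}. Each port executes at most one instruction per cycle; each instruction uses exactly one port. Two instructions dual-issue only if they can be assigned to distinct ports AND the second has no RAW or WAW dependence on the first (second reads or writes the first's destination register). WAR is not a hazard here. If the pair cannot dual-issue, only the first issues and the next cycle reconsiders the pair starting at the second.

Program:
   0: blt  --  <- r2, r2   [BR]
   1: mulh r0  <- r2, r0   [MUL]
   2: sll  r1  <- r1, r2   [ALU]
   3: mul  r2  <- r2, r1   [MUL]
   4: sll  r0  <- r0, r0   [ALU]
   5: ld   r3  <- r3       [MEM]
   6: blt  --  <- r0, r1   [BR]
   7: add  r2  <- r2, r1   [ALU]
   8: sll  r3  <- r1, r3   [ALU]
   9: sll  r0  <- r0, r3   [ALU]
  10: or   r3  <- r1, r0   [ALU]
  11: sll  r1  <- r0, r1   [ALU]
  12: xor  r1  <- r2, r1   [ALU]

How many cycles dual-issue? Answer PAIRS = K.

PAIRS = 4

0. blt/mulh @i0+i1  | pair
1. sll @i2  | RAW r1
2. mul/sll @i3+i4  | pair
3. ld @i5  | no-port MEM/BR
4. blt/add @i6+i7  | pair
5. sll @i8  | RAW r3
6. sll @i9  | RAW r0
7. or/sll @i10+i11  | pair
8. xor @i12  | tail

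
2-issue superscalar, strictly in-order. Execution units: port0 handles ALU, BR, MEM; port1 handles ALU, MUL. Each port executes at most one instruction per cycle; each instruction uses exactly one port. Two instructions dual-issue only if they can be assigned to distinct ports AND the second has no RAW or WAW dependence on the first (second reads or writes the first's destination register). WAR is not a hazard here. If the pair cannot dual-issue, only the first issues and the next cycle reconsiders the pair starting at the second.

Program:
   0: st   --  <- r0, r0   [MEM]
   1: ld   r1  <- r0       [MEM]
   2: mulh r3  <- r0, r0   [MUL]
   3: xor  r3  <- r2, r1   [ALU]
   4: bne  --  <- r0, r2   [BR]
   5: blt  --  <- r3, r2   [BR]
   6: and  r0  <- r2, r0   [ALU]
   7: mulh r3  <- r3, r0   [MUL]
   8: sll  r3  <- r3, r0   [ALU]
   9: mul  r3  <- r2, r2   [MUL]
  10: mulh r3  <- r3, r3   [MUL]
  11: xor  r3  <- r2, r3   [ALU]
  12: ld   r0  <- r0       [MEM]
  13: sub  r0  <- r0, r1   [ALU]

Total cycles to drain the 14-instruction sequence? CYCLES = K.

CYCLES = 10

  cy0 -> i0 (st.MEM) no-port MEM/MEM
  cy1 -> i1+i2 (ld.MEM;mulh.MUL) pair
  cy2 -> i3+i4 (xor.ALU;bne.BR) pair
  cy3 -> i5+i6 (blt.BR;and.ALU) pair
  cy4 -> i7 (mulh.MUL) RAW+WAW r3
  cy5 -> i8 (sll.ALU) WAW r3
  cy6 -> i9 (mul.MUL) no-port MUL/MUL
  cy7 -> i10 (mulh.MUL) RAW+WAW r3
  cy8 -> i11+i12 (xor.ALU;ld.MEM) pair
  cy9 -> i13 (sub.ALU) tail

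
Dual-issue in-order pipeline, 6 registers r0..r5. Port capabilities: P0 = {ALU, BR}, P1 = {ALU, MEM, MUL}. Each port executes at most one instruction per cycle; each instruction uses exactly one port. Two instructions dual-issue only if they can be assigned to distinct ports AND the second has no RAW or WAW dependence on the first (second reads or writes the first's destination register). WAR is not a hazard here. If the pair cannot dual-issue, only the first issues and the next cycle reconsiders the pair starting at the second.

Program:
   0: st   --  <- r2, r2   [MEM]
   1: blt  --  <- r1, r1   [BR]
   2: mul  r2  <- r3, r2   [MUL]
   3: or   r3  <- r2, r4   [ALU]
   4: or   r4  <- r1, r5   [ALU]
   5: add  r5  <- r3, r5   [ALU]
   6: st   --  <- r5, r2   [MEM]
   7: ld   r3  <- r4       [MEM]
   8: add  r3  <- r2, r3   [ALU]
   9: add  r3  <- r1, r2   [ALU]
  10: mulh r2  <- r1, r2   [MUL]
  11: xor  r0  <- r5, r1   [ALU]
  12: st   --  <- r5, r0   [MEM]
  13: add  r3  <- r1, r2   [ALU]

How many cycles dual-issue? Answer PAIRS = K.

PAIRS = 4

0. st+blt @i0,i1  | 2-wide
1. mul @i2  | RAW r2
2. or+or @i3,i4  | 2-wide
3. add @i5  | RAW r5
4. st @i6  | no-port MEM/MEM
5. ld @i7  | RAW+WAW r3
6. add @i8  | WAW r3
7. add+mulh @i9,i10  | 2-wide
8. xor @i11  | RAW r0
9. st+add @i12,i13  | 2-wide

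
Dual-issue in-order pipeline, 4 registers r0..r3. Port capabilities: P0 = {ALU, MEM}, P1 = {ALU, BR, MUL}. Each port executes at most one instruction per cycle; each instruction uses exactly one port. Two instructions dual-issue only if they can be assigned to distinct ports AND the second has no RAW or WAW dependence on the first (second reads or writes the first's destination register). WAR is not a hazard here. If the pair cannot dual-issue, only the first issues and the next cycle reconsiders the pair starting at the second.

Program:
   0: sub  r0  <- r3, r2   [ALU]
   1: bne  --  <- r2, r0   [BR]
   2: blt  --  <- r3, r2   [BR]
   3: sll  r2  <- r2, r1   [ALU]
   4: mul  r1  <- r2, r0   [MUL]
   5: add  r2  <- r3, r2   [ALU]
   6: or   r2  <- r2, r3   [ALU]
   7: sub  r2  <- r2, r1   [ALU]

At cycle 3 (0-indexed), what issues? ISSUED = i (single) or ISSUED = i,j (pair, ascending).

ISSUED = 4,5

[0] i0  sub  -- RAW r0
[1] i1  bne  -- no-port BR/BR
[2] i2&i3  blt sll  -- dual
[3] i4&i5  mul add  -- dual
[4] i6  or  -- RAW+WAW r2
[5] i7  sub  -- tail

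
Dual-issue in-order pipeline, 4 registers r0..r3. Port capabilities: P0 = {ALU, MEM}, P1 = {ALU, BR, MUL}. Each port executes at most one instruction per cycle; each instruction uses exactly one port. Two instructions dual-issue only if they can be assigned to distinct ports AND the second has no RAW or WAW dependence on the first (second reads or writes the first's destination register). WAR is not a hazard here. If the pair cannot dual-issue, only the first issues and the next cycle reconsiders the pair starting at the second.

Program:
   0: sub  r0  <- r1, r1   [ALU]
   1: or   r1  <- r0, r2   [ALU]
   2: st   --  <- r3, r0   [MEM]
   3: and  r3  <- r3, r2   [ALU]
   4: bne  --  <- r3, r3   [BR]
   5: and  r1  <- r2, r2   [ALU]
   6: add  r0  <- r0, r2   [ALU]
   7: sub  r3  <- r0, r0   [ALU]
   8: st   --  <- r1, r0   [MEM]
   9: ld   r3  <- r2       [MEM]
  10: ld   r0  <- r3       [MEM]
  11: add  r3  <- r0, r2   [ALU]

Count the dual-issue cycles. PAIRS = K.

t=0 i0:sub.ALU ; RAW r0
t=1 i1&i2:or.ALU+st.MEM ; 2-wide
t=2 i3:and.ALU ; RAW r3
t=3 i4&i5:bne.BR+and.ALU ; 2-wide
t=4 i6:add.ALU ; RAW r0
t=5 i7&i8:sub.ALU+st.MEM ; 2-wide
t=6 i9:ld.MEM ; no-port MEM/MEM
t=7 i10:ld.MEM ; RAW r0
t=8 i11:add.ALU ; tail

PAIRS = 3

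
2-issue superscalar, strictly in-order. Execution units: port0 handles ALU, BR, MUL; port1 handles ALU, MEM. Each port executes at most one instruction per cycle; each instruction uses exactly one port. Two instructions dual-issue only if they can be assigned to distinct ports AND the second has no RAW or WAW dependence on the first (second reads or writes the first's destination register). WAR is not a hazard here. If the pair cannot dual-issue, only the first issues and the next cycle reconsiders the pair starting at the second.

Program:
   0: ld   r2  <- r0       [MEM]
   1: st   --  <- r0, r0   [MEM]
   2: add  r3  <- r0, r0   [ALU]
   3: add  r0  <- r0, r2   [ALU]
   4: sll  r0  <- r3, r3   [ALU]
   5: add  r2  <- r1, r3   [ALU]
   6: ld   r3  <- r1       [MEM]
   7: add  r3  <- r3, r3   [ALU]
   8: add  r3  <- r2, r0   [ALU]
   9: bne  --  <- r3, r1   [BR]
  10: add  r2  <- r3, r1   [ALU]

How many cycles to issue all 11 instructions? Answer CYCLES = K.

c0: i0 ld  no-port MEM/MEM
c1: i1&i2 st/add  2-wide
c2: i3 add  WAW r0
c3: i4&i5 sll/add  2-wide
c4: i6 ld  RAW+WAW r3
c5: i7 add  WAW r3
c6: i8 add  RAW r3
c7: i9&i10 bne/add  2-wide

CYCLES = 8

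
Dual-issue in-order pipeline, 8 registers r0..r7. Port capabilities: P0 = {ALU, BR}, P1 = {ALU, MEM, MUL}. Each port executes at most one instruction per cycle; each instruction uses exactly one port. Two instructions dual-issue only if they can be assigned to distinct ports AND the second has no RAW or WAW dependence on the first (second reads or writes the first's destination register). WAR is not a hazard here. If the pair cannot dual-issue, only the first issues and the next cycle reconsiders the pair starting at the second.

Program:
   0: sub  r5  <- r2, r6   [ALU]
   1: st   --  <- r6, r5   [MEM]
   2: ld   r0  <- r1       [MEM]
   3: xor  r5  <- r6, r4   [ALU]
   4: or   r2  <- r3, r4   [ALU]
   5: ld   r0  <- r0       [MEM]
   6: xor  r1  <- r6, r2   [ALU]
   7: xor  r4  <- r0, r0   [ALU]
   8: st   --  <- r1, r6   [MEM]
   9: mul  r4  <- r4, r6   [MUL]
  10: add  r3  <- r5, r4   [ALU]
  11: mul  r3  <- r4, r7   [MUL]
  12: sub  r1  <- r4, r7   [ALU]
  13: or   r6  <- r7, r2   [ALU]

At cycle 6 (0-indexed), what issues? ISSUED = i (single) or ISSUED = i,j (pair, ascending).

ISSUED = 9

#0 head=0: sub.ALU i0 RAW r5
#1 head=1: st.MEM i1 no-port MEM/MEM
#2 head=2: ld.MEM xor.ALU i2&i3 dual
#3 head=4: or.ALU ld.MEM i4&i5 dual
#4 head=6: xor.ALU xor.ALU i6&i7 dual
#5 head=8: st.MEM i8 no-port MEM/MUL
#6 head=9: mul.MUL i9 RAW r4
#7 head=10: add.ALU i10 WAW r3
#8 head=11: mul.MUL sub.ALU i11&i12 dual
#9 head=13: or.ALU i13 tail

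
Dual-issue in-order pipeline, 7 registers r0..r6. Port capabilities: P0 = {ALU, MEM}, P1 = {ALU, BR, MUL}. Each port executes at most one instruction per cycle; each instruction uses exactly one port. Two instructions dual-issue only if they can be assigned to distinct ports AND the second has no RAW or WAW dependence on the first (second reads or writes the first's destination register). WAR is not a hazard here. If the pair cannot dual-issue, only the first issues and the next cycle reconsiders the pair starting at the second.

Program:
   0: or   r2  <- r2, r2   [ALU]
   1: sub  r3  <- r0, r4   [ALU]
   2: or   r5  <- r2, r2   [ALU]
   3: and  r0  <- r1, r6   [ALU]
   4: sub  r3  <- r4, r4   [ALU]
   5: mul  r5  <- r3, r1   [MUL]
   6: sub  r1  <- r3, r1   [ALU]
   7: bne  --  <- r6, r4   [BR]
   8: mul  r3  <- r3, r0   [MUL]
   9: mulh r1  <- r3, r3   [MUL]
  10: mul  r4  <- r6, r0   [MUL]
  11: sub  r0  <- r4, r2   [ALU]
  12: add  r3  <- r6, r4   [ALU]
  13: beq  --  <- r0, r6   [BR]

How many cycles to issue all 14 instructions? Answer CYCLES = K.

CYCLES = 10

  cy0 -> i0+i1 (or.ALU sub.ALU) dual
  cy1 -> i2+i3 (or.ALU and.ALU) dual
  cy2 -> i4 (sub.ALU) RAW r3
  cy3 -> i5+i6 (mul.MUL sub.ALU) dual
  cy4 -> i7 (bne.BR) no-port BR/MUL
  cy5 -> i8 (mul.MUL) no-port MUL/MUL
  cy6 -> i9 (mulh.MUL) no-port MUL/MUL
  cy7 -> i10 (mul.MUL) RAW r4
  cy8 -> i11+i12 (sub.ALU add.ALU) dual
  cy9 -> i13 (beq.BR) tail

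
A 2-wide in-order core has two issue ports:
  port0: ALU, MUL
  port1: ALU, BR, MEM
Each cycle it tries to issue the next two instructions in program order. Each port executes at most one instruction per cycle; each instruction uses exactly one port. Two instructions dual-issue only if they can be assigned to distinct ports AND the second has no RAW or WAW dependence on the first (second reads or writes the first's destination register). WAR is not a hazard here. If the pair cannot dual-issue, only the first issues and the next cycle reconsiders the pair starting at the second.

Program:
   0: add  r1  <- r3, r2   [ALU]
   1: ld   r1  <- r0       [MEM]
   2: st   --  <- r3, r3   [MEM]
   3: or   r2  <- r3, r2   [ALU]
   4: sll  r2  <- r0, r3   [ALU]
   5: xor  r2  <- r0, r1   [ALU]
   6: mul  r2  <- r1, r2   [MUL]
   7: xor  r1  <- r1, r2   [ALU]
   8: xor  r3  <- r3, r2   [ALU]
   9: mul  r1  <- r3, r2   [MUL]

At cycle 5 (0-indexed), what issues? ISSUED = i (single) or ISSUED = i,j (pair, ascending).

#0 head=0: add.ALU i0 WAW r1
#1 head=1: ld.MEM i1 no-port MEM/MEM
#2 head=2: st.MEM/or.ALU i2+i3 pair
#3 head=4: sll.ALU i4 WAW r2
#4 head=5: xor.ALU i5 RAW+WAW r2
#5 head=6: mul.MUL i6 RAW r2
#6 head=7: xor.ALU/xor.ALU i7+i8 pair
#7 head=9: mul.MUL i9 tail

ISSUED = 6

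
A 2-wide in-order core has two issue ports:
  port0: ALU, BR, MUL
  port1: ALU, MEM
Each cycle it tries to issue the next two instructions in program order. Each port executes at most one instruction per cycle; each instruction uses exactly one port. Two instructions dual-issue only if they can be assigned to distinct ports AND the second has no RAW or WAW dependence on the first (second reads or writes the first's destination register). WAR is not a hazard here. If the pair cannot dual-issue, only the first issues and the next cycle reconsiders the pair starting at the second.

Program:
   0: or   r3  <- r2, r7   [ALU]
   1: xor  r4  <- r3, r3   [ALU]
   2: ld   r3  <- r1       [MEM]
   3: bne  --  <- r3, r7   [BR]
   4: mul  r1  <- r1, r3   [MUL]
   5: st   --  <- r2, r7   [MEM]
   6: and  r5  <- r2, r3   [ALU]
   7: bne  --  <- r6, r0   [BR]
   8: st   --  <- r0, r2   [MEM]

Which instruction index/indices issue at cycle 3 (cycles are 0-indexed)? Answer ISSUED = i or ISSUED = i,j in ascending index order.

  cy0 -> i0 (or) RAW r3
  cy1 -> i1,i2 (xor/ld) pair
  cy2 -> i3 (bne) no-port BR/MUL
  cy3 -> i4,i5 (mul/st) pair
  cy4 -> i6,i7 (and/bne) pair
  cy5 -> i8 (st) tail

ISSUED = 4,5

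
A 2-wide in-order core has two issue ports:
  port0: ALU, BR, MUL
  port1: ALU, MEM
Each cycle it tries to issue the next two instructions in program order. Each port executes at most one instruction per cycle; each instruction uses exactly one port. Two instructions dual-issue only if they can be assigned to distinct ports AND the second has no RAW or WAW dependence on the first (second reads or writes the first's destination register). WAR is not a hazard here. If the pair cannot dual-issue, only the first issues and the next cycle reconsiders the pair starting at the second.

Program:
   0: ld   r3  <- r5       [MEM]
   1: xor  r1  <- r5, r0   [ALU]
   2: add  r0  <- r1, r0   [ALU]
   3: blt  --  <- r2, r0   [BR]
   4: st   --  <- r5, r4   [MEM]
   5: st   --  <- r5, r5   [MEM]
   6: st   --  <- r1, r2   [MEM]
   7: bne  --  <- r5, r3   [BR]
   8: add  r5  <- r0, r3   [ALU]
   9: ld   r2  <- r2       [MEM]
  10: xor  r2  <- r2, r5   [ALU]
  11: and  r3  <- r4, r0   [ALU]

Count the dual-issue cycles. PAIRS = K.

PAIRS = 5

[0] i0/i1  ld+xor  -- 2-wide
[1] i2  add  -- RAW r0
[2] i3/i4  blt+st  -- 2-wide
[3] i5  st  -- no-port MEM/MEM
[4] i6/i7  st+bne  -- 2-wide
[5] i8/i9  add+ld  -- 2-wide
[6] i10/i11  xor+and  -- 2-wide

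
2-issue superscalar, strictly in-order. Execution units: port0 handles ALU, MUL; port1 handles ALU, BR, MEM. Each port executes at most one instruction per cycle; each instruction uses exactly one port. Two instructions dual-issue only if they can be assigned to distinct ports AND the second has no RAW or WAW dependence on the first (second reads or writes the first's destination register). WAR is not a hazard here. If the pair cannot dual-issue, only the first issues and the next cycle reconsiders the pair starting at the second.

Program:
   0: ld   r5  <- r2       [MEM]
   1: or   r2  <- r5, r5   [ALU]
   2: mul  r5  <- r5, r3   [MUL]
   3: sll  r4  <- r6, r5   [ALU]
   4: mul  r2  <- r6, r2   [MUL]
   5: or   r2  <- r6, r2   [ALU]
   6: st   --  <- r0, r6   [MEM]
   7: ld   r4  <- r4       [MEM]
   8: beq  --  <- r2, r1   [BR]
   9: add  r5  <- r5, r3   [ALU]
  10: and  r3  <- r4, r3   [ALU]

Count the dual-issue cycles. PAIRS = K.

0. ld.MEM @i0  | RAW r5
1. or.ALU mul.MUL @i1+i2  | dual
2. sll.ALU mul.MUL @i3+i4  | dual
3. or.ALU st.MEM @i5+i6  | dual
4. ld.MEM @i7  | no-port MEM/BR
5. beq.BR add.ALU @i8+i9  | dual
6. and.ALU @i10  | tail

PAIRS = 4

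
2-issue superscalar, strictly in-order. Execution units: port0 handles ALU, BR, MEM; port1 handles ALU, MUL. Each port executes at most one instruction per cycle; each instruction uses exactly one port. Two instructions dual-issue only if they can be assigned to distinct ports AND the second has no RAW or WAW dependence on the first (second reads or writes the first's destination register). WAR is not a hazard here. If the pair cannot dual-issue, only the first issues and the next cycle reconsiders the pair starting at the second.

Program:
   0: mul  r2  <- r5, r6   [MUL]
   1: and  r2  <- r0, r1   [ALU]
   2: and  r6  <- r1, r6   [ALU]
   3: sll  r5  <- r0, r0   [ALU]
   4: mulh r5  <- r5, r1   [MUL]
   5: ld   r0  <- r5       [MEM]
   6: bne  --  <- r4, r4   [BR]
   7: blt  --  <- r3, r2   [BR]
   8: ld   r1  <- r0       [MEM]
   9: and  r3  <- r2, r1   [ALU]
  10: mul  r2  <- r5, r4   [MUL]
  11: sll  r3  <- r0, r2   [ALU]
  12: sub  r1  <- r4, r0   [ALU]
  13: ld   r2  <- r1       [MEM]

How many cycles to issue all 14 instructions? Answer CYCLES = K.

CYCLES = 11

#0 head=0: mul i0 WAW r2
#1 head=1: and and i1&i2 2-wide
#2 head=3: sll i3 RAW+WAW r5
#3 head=4: mulh i4 RAW r5
#4 head=5: ld i5 no-port MEM/BR
#5 head=6: bne i6 no-port BR/BR
#6 head=7: blt i7 no-port BR/MEM
#7 head=8: ld i8 RAW r1
#8 head=9: and mul i9&i10 2-wide
#9 head=11: sll sub i11&i12 2-wide
#10 head=13: ld i13 tail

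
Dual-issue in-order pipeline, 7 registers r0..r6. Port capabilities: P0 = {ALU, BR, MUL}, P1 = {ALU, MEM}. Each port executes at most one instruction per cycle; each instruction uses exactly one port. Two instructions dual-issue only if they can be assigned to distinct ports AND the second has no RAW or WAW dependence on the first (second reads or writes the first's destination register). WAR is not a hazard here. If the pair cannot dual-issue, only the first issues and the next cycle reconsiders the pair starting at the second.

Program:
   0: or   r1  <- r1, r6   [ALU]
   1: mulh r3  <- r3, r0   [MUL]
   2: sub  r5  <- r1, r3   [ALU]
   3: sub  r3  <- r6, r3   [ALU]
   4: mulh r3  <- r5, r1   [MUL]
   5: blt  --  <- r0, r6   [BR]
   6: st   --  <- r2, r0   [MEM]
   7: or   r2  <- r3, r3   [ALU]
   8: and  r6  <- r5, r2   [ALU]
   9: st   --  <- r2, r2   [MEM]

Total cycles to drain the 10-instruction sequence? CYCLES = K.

0. or;mulh @i0/i1  | pair
1. sub;sub @i2/i3  | pair
2. mulh @i4  | no-port MUL/BR
3. blt;st @i5/i6  | pair
4. or @i7  | RAW r2
5. and;st @i8/i9  | pair

CYCLES = 6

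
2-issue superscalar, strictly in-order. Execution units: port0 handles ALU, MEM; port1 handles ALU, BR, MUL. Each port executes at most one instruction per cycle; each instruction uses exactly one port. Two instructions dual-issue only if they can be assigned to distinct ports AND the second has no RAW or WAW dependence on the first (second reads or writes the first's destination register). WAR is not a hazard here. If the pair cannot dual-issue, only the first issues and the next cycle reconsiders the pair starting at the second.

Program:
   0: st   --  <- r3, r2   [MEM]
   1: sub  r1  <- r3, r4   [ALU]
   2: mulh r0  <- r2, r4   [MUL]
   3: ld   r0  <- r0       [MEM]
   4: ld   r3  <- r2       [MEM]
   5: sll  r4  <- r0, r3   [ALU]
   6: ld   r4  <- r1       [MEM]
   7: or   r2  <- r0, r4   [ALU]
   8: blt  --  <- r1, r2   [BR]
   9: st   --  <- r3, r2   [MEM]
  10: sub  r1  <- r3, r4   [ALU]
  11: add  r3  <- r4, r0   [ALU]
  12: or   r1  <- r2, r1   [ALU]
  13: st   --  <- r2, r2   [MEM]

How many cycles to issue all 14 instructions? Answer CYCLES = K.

CYCLES = 10

  cy0 -> i0+i1 (st.MEM;sub.ALU) dual
  cy1 -> i2 (mulh.MUL) RAW+WAW r0
  cy2 -> i3 (ld.MEM) no-port MEM/MEM
  cy3 -> i4 (ld.MEM) RAW r3
  cy4 -> i5 (sll.ALU) WAW r4
  cy5 -> i6 (ld.MEM) RAW r4
  cy6 -> i7 (or.ALU) RAW r2
  cy7 -> i8+i9 (blt.BR;st.MEM) dual
  cy8 -> i10+i11 (sub.ALU;add.ALU) dual
  cy9 -> i12+i13 (or.ALU;st.MEM) dual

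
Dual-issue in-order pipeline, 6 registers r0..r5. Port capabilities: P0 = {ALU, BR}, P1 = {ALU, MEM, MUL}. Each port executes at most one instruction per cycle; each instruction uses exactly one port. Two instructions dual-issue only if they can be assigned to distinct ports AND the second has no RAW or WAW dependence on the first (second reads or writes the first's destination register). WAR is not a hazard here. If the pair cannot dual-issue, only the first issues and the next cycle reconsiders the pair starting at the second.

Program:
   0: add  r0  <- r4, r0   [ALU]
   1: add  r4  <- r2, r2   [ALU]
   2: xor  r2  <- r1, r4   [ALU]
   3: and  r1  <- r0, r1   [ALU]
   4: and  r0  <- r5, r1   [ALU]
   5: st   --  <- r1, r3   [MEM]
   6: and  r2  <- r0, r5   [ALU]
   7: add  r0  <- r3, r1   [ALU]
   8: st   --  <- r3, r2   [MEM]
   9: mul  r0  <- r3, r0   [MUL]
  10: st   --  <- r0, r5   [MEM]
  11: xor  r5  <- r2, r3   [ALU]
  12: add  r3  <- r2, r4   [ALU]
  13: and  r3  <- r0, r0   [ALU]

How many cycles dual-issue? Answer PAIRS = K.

PAIRS = 5

#0 head=0: add/add i0&i1 pair
#1 head=2: xor/and i2&i3 pair
#2 head=4: and/st i4&i5 pair
#3 head=6: and/add i6&i7 pair
#4 head=8: st i8 no-port MEM/MUL
#5 head=9: mul i9 no-port MUL/MEM
#6 head=10: st/xor i10&i11 pair
#7 head=12: add i12 WAW r3
#8 head=13: and i13 tail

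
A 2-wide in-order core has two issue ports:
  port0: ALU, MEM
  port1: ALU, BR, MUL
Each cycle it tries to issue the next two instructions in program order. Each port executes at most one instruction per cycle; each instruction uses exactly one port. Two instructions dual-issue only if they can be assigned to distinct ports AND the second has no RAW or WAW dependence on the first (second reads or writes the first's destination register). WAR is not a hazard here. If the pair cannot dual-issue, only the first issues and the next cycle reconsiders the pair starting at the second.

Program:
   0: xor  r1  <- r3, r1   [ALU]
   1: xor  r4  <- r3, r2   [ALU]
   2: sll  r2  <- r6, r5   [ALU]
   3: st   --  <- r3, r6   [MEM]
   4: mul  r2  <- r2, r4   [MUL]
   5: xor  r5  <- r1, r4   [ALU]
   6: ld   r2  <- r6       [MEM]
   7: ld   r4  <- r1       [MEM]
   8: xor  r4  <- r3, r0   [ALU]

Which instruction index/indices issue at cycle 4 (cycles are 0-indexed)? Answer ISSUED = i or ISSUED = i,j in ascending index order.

0. xor/xor @i0&i1  | 2-wide
1. sll/st @i2&i3  | 2-wide
2. mul/xor @i4&i5  | 2-wide
3. ld @i6  | no-port MEM/MEM
4. ld @i7  | WAW r4
5. xor @i8  | tail

ISSUED = 7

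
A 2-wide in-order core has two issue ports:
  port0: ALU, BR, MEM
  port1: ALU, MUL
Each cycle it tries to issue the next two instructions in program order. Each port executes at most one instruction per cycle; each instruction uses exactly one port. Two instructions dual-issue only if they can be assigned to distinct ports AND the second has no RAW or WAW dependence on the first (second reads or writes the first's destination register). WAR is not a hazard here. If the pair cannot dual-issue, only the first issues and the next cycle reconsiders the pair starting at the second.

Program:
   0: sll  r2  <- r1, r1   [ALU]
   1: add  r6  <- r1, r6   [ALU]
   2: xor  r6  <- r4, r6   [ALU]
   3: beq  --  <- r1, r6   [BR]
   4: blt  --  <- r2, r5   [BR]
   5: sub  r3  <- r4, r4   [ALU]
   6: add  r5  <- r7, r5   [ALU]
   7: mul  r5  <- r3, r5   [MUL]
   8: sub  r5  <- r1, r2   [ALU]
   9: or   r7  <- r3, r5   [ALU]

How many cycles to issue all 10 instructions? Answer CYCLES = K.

t=0 i0,i1:sll/add ; dual
t=1 i2:xor ; RAW r6
t=2 i3:beq ; no-port BR/BR
t=3 i4,i5:blt/sub ; dual
t=4 i6:add ; RAW+WAW r5
t=5 i7:mul ; WAW r5
t=6 i8:sub ; RAW r5
t=7 i9:or ; tail

CYCLES = 8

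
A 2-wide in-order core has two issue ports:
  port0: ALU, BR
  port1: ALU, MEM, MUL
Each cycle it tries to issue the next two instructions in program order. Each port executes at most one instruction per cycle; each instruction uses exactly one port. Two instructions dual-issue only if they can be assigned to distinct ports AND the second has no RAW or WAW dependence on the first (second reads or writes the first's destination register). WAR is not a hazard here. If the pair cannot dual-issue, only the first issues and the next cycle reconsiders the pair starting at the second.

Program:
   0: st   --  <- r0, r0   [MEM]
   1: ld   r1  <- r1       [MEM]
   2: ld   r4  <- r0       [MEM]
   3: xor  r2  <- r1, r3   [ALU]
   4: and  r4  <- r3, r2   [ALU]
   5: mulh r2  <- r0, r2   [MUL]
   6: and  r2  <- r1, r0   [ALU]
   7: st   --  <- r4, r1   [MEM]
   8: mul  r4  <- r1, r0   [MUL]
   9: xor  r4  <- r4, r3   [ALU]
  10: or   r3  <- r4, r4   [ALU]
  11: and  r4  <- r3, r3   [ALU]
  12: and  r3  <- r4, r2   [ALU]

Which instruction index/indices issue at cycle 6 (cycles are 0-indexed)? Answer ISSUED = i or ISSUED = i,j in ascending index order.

ISSUED = 9

[0] i0  st.MEM  -- no-port MEM/MEM
[1] i1  ld.MEM  -- no-port MEM/MEM
[2] i2/i3  ld.MEM;xor.ALU  -- 2-wide
[3] i4/i5  and.ALU;mulh.MUL  -- 2-wide
[4] i6/i7  and.ALU;st.MEM  -- 2-wide
[5] i8  mul.MUL  -- RAW+WAW r4
[6] i9  xor.ALU  -- RAW r4
[7] i10  or.ALU  -- RAW r3
[8] i11  and.ALU  -- RAW r4
[9] i12  and.ALU  -- tail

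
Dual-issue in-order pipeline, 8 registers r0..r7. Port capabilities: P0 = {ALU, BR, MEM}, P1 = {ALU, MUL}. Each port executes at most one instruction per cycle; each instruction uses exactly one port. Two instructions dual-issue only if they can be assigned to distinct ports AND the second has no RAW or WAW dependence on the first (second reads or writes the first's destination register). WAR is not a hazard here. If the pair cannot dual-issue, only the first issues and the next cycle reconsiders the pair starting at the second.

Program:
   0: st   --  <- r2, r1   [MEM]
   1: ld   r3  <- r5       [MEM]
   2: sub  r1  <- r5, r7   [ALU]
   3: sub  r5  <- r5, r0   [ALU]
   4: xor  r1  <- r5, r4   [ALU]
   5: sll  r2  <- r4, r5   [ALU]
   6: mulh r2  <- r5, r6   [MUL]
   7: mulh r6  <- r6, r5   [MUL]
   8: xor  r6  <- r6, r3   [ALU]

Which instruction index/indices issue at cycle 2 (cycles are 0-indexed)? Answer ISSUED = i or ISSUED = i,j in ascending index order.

ISSUED = 3

[0] i0  st.MEM  -- no-port MEM/MEM
[1] i1,i2  ld.MEM+sub.ALU  -- dual
[2] i3  sub.ALU  -- RAW r5
[3] i4,i5  xor.ALU+sll.ALU  -- dual
[4] i6  mulh.MUL  -- no-port MUL/MUL
[5] i7  mulh.MUL  -- RAW+WAW r6
[6] i8  xor.ALU  -- tail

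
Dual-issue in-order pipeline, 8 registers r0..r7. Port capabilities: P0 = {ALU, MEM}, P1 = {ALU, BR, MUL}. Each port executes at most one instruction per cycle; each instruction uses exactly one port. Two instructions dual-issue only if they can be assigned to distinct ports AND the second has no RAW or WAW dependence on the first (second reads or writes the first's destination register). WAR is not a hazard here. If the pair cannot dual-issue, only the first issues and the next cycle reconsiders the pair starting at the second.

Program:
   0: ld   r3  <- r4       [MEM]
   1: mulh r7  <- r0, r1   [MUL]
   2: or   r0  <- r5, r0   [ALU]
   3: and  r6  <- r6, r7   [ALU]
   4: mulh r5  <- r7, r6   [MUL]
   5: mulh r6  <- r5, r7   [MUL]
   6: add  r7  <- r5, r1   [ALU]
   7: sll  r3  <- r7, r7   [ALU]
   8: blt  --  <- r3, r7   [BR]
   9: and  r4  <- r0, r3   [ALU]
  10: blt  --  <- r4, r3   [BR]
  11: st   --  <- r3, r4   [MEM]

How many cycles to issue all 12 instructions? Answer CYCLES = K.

CYCLES = 7

t=0 i0/i1:ld;mulh ; 2-wide
t=1 i2/i3:or;and ; 2-wide
t=2 i4:mulh ; no-port MUL/MUL
t=3 i5/i6:mulh;add ; 2-wide
t=4 i7:sll ; RAW r3
t=5 i8/i9:blt;and ; 2-wide
t=6 i10/i11:blt;st ; 2-wide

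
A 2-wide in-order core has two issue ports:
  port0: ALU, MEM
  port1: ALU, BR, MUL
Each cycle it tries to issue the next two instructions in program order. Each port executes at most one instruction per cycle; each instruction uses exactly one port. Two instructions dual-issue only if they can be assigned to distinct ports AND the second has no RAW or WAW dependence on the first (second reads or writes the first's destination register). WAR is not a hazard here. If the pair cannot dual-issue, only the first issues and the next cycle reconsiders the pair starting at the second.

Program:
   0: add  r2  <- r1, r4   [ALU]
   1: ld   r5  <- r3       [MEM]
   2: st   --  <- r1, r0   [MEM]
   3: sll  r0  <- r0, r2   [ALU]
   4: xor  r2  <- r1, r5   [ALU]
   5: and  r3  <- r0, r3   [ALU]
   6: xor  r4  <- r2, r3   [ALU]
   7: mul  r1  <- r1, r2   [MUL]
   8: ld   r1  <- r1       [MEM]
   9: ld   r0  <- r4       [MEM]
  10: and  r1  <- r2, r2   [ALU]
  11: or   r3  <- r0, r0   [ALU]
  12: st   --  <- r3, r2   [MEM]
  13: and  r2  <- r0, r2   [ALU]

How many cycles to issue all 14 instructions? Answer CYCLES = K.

t=0 i0&i1:add;ld ; dual
t=1 i2&i3:st;sll ; dual
t=2 i4&i5:xor;and ; dual
t=3 i6&i7:xor;mul ; dual
t=4 i8:ld ; no-port MEM/MEM
t=5 i9&i10:ld;and ; dual
t=6 i11:or ; RAW r3
t=7 i12&i13:st;and ; dual

CYCLES = 8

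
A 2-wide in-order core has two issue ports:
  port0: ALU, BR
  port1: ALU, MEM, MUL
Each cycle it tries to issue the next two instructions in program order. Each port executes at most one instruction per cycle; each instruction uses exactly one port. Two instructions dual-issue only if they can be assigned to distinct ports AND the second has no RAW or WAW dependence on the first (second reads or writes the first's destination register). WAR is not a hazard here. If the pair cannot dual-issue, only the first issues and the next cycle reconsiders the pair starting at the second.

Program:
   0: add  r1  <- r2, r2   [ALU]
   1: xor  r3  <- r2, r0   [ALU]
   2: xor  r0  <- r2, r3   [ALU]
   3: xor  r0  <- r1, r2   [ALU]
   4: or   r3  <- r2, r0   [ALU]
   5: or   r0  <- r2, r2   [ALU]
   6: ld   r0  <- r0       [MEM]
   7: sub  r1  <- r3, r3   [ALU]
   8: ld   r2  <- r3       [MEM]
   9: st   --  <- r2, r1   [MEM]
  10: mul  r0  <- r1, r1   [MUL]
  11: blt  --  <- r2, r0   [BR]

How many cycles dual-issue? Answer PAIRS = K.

PAIRS = 3

c0: i0&i1 add+xor  dual
c1: i2 xor  WAW r0
c2: i3 xor  RAW r0
c3: i4&i5 or+or  dual
c4: i6&i7 ld+sub  dual
c5: i8 ld  no-port MEM/MEM
c6: i9 st  no-port MEM/MUL
c7: i10 mul  RAW r0
c8: i11 blt  tail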